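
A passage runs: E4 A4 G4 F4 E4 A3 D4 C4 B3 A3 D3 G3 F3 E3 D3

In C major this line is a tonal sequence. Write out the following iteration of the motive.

G2 C3 B2 A2 G2

With a 5-note motive the entries are E4, A3, D3, each down a 5th from the previous.
So cell 4 is G2 C3 B2 A2 G2.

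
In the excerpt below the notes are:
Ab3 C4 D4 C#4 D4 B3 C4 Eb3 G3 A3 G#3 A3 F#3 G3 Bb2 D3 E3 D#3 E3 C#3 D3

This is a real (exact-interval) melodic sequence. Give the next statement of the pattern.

Unit = 7 notes; the statements start on Ab3, Eb3, Bb2, moving down a 4th each time.
From F2 the exact shape gives F2 A2 B2 A#2 B2 G#2 A2.

F2 A2 B2 A#2 B2 G#2 A2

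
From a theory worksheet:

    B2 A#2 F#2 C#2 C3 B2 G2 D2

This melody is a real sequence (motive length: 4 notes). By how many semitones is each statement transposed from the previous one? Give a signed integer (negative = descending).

The 4-note cells begin on B2, C3 — each up a 2nd from the last.
B2 to C3 spans +1 semitones.

1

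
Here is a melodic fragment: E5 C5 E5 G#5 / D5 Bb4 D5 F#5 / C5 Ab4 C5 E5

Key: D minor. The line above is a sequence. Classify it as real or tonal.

Each cell has the same semitone pattern (-4, 4, 4) — intervals are preserved exactly.
And G#5 lies outside D minor, so the sequence is real rather than tonal.

real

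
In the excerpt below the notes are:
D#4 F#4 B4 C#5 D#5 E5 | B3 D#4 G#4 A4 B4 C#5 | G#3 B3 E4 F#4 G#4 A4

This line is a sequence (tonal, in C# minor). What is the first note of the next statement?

Unit = 6 notes; the statements start on D#4, B3, G#3, moving down a 3rd each time.
One more step down a 3rd gives E3.

E3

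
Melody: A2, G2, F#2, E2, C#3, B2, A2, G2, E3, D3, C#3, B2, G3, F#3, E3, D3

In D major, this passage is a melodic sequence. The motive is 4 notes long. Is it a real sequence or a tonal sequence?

Every note is diatonic to D major.
Cell 1 has -1 semitones from note 2 to 3, but cell 2 has -2 — the interval quality changes while the contour stays the same, which is the hallmark of a tonal sequence.

tonal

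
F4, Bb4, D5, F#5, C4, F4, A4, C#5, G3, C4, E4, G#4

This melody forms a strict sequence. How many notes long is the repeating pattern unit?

There are 12 notes; a 4-note unit gives 3 cells:
F4 Bb4 D5 F#5 | C4 F4 A4 C#5 | G3 C4 E4 G#4
That's a consistent down a 4th shift per cell, and no other grouping gives one.

4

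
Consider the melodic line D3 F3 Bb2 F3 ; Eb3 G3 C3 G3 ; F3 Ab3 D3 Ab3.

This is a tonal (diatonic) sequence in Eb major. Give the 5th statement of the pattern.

Ab3 C4 F3 C4

Unit = 4 notes; the statements start on D3, Eb3, F3, moving up a 2nd each time.
Continuing the starts: G3 → Ab3.
Statement 5 starts on Ab3 and keeps the same diatonic contour: Ab3 C4 F3 C4.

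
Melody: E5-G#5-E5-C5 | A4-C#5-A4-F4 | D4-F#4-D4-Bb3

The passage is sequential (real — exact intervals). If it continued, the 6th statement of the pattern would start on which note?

Taking 4-note groups, the heads are E5, A4, D4: the pattern moves down a 5th.
Continuing: G3 → C3 → F2. Statement 6 starts on F2.

F2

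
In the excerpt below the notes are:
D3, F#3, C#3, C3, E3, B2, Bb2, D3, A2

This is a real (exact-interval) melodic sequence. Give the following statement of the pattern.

Taking 3-note groups, the heads are D3, C3, Bb2: the pattern moves down a 2nd.
Statement 4 starts on Ab2 and keeps the same exact contour: Ab2 C3 G2.

Ab2 C3 G2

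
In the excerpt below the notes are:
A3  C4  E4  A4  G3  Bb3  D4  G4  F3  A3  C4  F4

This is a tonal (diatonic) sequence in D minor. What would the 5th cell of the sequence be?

D3 F3 A3 D4

The 4-note cells begin on A3, G3, F3 — each down a 2nd from the last.
Carrying on: E3 → D3.
Statement 5 starts on D3 and keeps the same diatonic contour: D3 F3 A3 D4.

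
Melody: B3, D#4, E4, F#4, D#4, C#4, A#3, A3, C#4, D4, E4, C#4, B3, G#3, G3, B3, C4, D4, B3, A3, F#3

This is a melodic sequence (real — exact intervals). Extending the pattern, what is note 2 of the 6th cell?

With 7-note cells, note 2 of each statement runs D#4, C#4, B3.
Carrying that down a 2nd forward: A3 → G3 → F3.

F3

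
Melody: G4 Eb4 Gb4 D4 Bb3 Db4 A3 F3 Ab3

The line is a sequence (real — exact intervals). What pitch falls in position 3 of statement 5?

Bb2

The unit is 3 notes. Position-3 pitches of the 3 shown cells: Gb4, Db4, Ab3.
Carrying that down a 4th forward: Eb3 → Bb2.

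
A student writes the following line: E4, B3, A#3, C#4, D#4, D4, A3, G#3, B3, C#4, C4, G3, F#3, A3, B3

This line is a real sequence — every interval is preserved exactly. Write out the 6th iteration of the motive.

Gb3 Db3 C3 Eb3 F3

With a 5-note motive the entries are E4, D4, C4, each down a 2nd from the previous.
Continuing the starts: Bb3 → Ab3 → Gb3.
From Gb3 the exact shape gives Gb3 Db3 C3 Eb3 F3.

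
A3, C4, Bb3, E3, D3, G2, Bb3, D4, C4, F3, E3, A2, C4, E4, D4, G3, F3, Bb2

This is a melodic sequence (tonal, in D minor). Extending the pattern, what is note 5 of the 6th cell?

Bb3

The unit is 6 notes. Position-5 pitches of the 3 shown cells: D3, E3, F3.
Each moves up a 2nd. Continuing: G3 → A3 → Bb3.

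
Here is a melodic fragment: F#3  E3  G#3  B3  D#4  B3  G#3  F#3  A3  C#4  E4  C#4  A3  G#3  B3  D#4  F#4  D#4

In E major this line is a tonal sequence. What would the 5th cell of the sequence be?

With a 6-note motive the entries are F#3, G#3, A3, each up a 2nd from the previous.
Extending up a 2nd: B3 → C#4.
From C#4 the diatonic shape gives C#4 B3 D#4 F#4 A4 F#4.

C#4 B3 D#4 F#4 A4 F#4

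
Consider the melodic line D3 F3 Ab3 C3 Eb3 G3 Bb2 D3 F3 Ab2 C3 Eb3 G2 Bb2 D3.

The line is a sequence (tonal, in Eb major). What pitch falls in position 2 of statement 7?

G2

With 3-note cells, note 2 of each statement runs F3, Eb3, D3, C3, Bb2.
Extending down a 2nd: Ab2 → G2.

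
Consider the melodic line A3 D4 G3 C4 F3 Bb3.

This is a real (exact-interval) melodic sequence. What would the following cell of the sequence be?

Eb3 Ab3

With a 2-note motive the entries are A3, G3, F3, each down a 2nd from the previous.
So cell 4 is Eb3 Ab3.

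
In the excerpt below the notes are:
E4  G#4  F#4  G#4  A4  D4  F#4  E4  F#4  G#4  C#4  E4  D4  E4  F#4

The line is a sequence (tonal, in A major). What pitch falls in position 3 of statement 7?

G#3

With 5-note cells, note 3 of each statement runs F#4, E4, D4.
Each moves down a 2nd. Continuing: C#4 → B3 → A3 → G#3.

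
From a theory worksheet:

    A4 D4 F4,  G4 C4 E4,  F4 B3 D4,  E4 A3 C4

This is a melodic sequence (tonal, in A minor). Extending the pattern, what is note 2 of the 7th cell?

E3

The unit is 3 notes. Position-2 pitches of the 4 shown cells: D4, C4, B3, A3.
Extending down a 2nd: G3 → F3 → E3.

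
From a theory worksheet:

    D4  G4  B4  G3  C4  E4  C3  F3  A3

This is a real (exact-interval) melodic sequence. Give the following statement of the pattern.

F2 Bb2 D3

The 3-note cells begin on D4, G3, C3 — each down a 5th from the last.
From F2 the exact shape gives F2 Bb2 D3.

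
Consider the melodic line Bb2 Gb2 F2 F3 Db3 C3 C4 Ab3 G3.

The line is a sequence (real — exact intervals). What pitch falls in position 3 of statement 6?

E5

Grouping in 3s, the 3rd note of each cell is F2, C3, G3.
Extending up a 5th: D4 → A4 → E5.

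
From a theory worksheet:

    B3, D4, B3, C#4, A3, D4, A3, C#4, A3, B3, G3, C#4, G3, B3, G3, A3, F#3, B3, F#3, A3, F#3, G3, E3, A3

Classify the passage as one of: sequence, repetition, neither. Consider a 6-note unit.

Each 6-note cell is the previous one transposed down a 2nd.

sequence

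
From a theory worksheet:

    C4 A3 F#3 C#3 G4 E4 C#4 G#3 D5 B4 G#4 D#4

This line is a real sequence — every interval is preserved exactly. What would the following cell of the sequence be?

Unit = 4 notes; the statements start on C4, G4, D5, moving up a 5th each time.
Statement 4 starts on A5 and keeps the same exact contour: A5 F#5 D#5 A#4.

A5 F#5 D#5 A#4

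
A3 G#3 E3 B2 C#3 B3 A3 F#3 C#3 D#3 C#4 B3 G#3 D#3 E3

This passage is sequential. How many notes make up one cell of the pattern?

There are 15 notes; a 5-note unit gives 3 cells:
A3 G#3 E3 B2 C#3 | B3 A3 F#3 C#3 D#3 | C#4 B3 G#3 D#3 E3
That's a consistent up a 2nd shift per cell, and no other grouping gives one.

5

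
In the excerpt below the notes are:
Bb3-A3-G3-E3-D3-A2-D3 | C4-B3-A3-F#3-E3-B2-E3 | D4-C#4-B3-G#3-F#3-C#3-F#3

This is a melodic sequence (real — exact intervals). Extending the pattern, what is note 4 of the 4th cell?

A#3

With 7-note cells, note 4 of each statement runs E3, F#3, G#3.
One more up a 2nd gives A#3.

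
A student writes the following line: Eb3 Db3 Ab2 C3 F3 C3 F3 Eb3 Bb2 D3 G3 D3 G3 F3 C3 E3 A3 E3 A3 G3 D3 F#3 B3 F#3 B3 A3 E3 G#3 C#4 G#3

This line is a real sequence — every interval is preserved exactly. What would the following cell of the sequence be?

Unit = 6 notes; the statements start on Eb3, F3, G3, A3, B3, moving up a 2nd each time.
Statement 6 starts on C#4 and keeps the same exact contour: C#4 B3 F#3 A#3 D#4 A#3.

C#4 B3 F#3 A#3 D#4 A#3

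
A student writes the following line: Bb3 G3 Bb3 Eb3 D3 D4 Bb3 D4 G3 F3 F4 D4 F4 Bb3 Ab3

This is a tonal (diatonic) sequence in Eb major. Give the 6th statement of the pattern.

With a 5-note motive the entries are Bb3, D4, F4, each up a 3rd from the previous.
Continuing the starts: Ab4 → C5 → Eb5.
So cell 6 is Eb5 C5 Eb5 Ab4 G4.

Eb5 C5 Eb5 Ab4 G4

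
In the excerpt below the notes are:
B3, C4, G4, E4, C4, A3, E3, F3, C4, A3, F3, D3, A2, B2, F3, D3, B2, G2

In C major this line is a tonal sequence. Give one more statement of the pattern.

With a 6-note motive the entries are B3, E3, A2, each down a 5th from the previous.
So cell 4 is D2 E2 B2 G2 E2 C2.

D2 E2 B2 G2 E2 C2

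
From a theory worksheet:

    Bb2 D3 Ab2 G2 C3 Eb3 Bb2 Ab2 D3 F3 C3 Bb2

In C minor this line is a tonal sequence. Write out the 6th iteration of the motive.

Taking 4-note groups, the heads are Bb2, C3, D3: the pattern moves up a 2nd.
Continuing the starts: Eb3 → F3 → G3.
Statement 6 starts on G3 and keeps the same diatonic contour: G3 Bb3 F3 Eb3.

G3 Bb3 F3 Eb3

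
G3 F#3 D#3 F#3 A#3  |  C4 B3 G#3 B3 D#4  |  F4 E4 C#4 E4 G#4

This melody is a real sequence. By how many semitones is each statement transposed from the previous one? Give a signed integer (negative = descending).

With a 5-note motive the entries are G3, C4, F4, each up a 4th from the previous.
G3 to C4 spans +5 semitones.

5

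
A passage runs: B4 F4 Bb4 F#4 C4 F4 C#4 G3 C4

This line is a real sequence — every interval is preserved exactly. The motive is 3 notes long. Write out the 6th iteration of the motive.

With a 3-note motive the entries are B4, F#4, C#4, each down a 4th from the previous.
Extending down a 4th: G#3 → D#3 → A#2.
Statement 6 starts on A#2 and keeps the same exact contour: A#2 E2 A2.

A#2 E2 A2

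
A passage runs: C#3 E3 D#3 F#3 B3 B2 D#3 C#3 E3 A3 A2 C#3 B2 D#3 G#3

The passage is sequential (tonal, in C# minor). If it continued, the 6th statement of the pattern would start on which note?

The 5-note cells begin on C#3, B2, A2 — each down a 2nd from the last.
Extending the heads down a 2nd: G#2 → F#2 → E2.

E2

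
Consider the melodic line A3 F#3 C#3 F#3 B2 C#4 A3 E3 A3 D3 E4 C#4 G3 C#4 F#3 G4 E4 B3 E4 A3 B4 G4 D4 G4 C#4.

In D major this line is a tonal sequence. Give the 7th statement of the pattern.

Taking 5-note groups, the heads are A3, C#4, E4, G4, B4: the pattern moves up a 3rd.
Carrying on: D5 → F#5.
From F#5 the diatonic shape gives F#5 D5 A4 D5 G4.

F#5 D5 A4 D5 G4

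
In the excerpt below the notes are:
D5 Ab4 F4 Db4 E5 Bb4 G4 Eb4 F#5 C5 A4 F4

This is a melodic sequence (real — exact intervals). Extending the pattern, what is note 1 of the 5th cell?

A#5

The unit is 4 notes. Position-1 pitches of the 3 shown cells: D5, E5, F#5.
Carrying that up a 2nd forward: G#5 → A#5.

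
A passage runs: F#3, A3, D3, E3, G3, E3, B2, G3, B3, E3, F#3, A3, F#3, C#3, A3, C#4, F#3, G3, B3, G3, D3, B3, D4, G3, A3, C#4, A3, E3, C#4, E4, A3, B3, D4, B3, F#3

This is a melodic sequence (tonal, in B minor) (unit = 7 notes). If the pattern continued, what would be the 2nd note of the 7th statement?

G4

The unit is 7 notes. Position-2 pitches of the 5 shown cells: A3, B3, C#4, D4, E4.
Each moves up a 2nd. Continuing: F#4 → G4.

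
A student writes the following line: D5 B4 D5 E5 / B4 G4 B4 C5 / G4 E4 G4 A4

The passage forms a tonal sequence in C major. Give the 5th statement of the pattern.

C4 A3 C4 D4

The 4-note cells begin on D5, B4, G4 — each down a 3rd from the last.
Carrying on: E4 → C4.
Statement 5 starts on C4 and keeps the same diatonic contour: C4 A3 C4 D4.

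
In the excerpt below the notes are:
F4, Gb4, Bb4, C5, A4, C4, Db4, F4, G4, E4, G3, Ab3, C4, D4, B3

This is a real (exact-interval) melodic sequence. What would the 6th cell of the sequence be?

With a 5-note motive the entries are F4, C4, G3, each down a 4th from the previous.
Extending down a 4th: D3 → A2 → E2.
So cell 6 is E2 F2 A2 B2 G#2.

E2 F2 A2 B2 G#2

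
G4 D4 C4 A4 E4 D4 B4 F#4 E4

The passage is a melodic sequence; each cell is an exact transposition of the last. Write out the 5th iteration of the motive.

D#5 A#4 G#4

The 3-note cells begin on G4, A4, B4 — each up a 2nd from the last.
Continuing the starts: C#5 → D#5.
From D#5 the exact shape gives D#5 A#4 G#4.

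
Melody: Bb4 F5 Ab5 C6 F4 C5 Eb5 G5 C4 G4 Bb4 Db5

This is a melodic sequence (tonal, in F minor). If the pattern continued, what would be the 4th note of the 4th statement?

Ab4

Grouping in 4s, the 4th note of each cell is C6, G5, Db5.
From Db5, down a 4th gives Ab4.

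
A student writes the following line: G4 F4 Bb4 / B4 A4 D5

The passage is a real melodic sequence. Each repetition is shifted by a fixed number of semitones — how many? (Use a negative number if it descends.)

4

The 3-note cells begin on G4, B4 — each up a 3rd from the last.
G4 to B4 spans +4 semitones.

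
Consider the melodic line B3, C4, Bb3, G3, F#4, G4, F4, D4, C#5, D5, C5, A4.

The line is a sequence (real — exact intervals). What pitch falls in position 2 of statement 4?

A5

The unit is 4 notes. Position-2 pitches of the 3 shown cells: C4, G4, D5.
One more up a 5th gives A5.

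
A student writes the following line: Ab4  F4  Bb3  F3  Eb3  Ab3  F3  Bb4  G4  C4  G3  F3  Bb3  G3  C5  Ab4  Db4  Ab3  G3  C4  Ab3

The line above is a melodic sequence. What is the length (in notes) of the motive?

Try groups of 7 (3 cells in 21 notes):
Ab4 F4 Bb3 F3 Eb3 Ab3 F3 | Bb4 G4 C4 G3 F3 Bb3 G3 | C5 Ab4 Db4 Ab3 G3 C4 Ab3
Every group is a transposition up a 2nd of the one before; no shorter unit works.

7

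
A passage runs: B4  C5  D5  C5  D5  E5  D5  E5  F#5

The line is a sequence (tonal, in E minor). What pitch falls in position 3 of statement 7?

C6

Grouping in 3s, the 3rd note of each cell is D5, E5, F#5.
Extending up a 2nd: G5 → A5 → B5 → C6.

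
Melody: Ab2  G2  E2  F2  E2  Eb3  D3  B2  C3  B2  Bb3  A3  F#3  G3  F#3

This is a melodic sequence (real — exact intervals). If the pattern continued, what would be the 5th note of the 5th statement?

With 5-note cells, note 5 of each statement runs E2, B2, F#3.
Extending up a 5th: C#4 → G#4.

G#4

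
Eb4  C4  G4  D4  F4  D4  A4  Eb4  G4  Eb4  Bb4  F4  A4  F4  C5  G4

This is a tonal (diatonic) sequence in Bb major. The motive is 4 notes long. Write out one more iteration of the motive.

The 4-note cells begin on Eb4, F4, G4, A4 — each up a 2nd from the last.
Statement 5 starts on Bb4 and keeps the same diatonic contour: Bb4 G4 D5 A4.

Bb4 G4 D5 A4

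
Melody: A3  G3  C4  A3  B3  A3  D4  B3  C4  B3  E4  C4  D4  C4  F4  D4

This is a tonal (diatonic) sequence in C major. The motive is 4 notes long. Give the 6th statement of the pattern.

F4 E4 A4 F4

The 4-note cells begin on A3, B3, C4, D4 — each up a 2nd from the last.
Extending up a 2nd: E4 → F4.
Statement 6 starts on F4 and keeps the same diatonic contour: F4 E4 A4 F4.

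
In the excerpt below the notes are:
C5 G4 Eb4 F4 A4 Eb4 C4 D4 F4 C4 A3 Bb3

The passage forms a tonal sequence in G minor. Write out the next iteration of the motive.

D4 A3 F3 G3

Taking 4-note groups, the heads are C5, A4, F4: the pattern moves down a 3rd.
From D4 the diatonic shape gives D4 A3 F3 G3.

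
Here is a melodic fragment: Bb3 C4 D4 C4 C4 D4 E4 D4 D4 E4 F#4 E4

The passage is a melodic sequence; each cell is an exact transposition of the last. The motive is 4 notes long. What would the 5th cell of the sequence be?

Unit = 4 notes; the statements start on Bb3, C4, D4, moving up a 2nd each time.
Extending up a 2nd: E4 → F#4.
Statement 5 starts on F#4 and keeps the same exact contour: F#4 G#4 A#4 G#4.

F#4 G#4 A#4 G#4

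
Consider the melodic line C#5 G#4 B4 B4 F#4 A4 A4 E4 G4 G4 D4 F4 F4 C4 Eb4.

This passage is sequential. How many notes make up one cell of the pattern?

3

15 notes total. Splitting into 5 groups of 3:
C#5 G#4 B4 | B4 F#4 A4 | A4 E4 G4 | G4 D4 F4 | F4 C4 Eb4
That's a consistent down a 2nd shift per cell, and no other grouping gives one.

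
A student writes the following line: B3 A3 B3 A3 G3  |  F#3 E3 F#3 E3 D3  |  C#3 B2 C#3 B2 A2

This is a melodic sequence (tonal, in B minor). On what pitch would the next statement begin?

Unit = 5 notes; the statements start on B3, F#3, C#3, moving down a 4th each time.
The next head, down a 4th from C#3, is G2.

G2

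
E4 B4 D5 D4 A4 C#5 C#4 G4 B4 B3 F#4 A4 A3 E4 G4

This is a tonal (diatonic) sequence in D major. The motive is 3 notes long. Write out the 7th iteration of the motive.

F#3 C#4 E4

Taking 3-note groups, the heads are E4, D4, C#4, B3, A3: the pattern moves down a 2nd.
Carrying on: G3 → F#3.
Statement 7 starts on F#3 and keeps the same diatonic contour: F#3 C#4 E4.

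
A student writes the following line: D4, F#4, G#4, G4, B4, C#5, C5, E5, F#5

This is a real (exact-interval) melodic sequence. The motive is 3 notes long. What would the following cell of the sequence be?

Taking 3-note groups, the heads are D4, G4, C5: the pattern moves up a 4th.
So cell 4 is F5 A5 B5.

F5 A5 B5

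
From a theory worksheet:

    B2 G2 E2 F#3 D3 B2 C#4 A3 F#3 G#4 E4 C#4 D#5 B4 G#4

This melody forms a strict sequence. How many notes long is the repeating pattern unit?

3

Try groups of 3 (5 cells in 15 notes):
B2 G2 E2 | F#3 D3 B2 | C#4 A3 F#3 | G#4 E4 C#4 | D#5 B4 G#4
Every group is a transposition up a 5th of the one before; no shorter unit works.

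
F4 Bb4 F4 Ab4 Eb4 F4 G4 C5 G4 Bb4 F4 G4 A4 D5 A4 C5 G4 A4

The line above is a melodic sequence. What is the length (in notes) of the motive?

There are 18 notes; a 6-note unit gives 3 cells:
F4 Bb4 F4 Ab4 Eb4 F4 | G4 C5 G4 Bb4 F4 G4 | A4 D5 A4 C5 G4 A4
Each cell is the previous one up a 2nd — so the unit is 6 notes.

6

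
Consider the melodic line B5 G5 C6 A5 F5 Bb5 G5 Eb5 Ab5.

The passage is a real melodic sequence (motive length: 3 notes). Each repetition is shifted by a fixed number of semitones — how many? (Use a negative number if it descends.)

-2

Unit = 3 notes; the statements start on B5, A5, G5, moving down a 2nd each time.
Counting half-steps from B5 to A5: -2.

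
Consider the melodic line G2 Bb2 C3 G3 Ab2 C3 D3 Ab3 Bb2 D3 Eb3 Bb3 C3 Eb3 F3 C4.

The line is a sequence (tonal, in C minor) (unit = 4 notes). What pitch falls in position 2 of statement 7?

Grouping in 4s, the 2nd note of each cell is Bb2, C3, D3, Eb3.
Each moves up a 2nd. Continuing: F3 → G3 → Ab3.

Ab3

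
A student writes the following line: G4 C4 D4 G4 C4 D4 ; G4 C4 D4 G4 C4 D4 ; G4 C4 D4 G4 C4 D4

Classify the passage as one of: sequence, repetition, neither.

Each 6-note cell is identical (G4 C4 D4 G4 C4 D4), restated at the same pitch.

repetition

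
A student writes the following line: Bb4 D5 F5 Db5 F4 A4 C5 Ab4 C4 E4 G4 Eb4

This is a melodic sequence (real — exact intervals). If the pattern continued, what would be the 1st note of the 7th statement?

E2

The unit is 4 notes. Position-1 pitches of the 3 shown cells: Bb4, F4, C4.
Carrying that down a 4th forward: G3 → D3 → A2 → E2.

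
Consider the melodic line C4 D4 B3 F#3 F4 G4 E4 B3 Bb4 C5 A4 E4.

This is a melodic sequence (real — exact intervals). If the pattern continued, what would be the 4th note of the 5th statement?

With 4-note cells, note 4 of each statement runs F#3, B3, E4.
Extending up a 4th: A4 → D5.

D5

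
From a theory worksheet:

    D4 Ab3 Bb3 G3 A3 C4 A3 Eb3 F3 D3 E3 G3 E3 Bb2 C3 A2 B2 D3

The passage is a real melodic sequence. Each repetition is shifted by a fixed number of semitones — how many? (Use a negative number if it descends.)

With a 6-note motive the entries are D4, A3, E3, each down a 4th from the previous.
Counting half-steps from D4 to A3: -5.

-5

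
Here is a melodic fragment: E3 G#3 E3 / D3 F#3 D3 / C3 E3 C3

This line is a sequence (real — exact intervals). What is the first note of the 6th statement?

Gb2

With a 3-note motive the entries are E3, D3, C3, each down a 2nd from the previous.
Extending the heads down a 2nd: Bb2 → Ab2 → Gb2.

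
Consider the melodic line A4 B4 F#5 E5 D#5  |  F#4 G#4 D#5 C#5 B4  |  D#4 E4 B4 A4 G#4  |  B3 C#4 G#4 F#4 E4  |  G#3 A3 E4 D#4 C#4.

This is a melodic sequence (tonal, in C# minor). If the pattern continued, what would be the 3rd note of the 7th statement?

The unit is 5 notes. Position-3 pitches of the 5 shown cells: F#5, D#5, B4, G#4, E4.
Extending down a 3rd: C#4 → A3.

A3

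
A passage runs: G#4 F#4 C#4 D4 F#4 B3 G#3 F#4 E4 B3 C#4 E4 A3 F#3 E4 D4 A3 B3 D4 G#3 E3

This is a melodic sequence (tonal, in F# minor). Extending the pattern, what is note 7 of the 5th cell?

C#3

With 7-note cells, note 7 of each statement runs G#3, F#3, E3.
Carrying that down a 2nd forward: D3 → C#3.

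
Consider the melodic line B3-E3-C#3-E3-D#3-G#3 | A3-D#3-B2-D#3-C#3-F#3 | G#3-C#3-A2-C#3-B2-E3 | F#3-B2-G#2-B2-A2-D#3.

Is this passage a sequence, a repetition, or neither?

Each 6-note cell is the previous one transposed down a 2nd.

sequence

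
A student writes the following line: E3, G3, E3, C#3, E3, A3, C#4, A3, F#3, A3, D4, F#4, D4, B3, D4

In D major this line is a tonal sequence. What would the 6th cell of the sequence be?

With a 5-note motive the entries are E3, A3, D4, each up a 4th from the previous.
Extending up a 4th: G4 → C#5 → F#5.
From F#5 the diatonic shape gives F#5 A5 F#5 D5 F#5.

F#5 A5 F#5 D5 F#5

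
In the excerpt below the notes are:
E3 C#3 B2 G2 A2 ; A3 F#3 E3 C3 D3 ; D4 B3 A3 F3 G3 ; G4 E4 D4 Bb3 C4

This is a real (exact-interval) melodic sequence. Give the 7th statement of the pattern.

Bb5 G5 F5 Db5 Eb5

With a 5-note motive the entries are E3, A3, D4, G4, each up a 4th from the previous.
Carrying on: C5 → F5 → Bb5.
Statement 7 starts on Bb5 and keeps the same exact contour: Bb5 G5 F5 Db5 Eb5.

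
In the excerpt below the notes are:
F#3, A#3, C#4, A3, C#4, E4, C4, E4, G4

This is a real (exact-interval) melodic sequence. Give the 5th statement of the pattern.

Gb4 Bb4 Db5

Taking 3-note groups, the heads are F#3, A3, C4: the pattern moves up a 3rd.
Carrying on: Eb4 → Gb4.
So cell 5 is Gb4 Bb4 Db5.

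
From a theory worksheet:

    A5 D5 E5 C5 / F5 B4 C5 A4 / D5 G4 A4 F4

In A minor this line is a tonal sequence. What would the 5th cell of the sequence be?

With a 4-note motive the entries are A5, F5, D5, each down a 3rd from the previous.
Continuing the starts: B4 → G4.
Statement 5 starts on G4 and keeps the same diatonic contour: G4 C4 D4 B3.

G4 C4 D4 B3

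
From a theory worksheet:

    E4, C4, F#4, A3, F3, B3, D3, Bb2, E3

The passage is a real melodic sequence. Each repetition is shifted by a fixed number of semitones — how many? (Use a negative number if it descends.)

-7

With a 3-note motive the entries are E4, A3, D3, each down a 5th from the previous.
E4→A3 is 57 − 64 = -7 semitones.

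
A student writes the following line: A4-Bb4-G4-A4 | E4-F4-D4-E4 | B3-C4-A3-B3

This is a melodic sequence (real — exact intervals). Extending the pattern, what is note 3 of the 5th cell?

B2

Grouping in 4s, the 3rd note of each cell is G4, D4, A3.
Carrying that down a 4th forward: E3 → B2.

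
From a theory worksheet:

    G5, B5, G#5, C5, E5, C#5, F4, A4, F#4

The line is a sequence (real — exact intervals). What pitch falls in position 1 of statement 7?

Db2

The unit is 3 notes. Position-1 pitches of the 3 shown cells: G5, C5, F4.
Each moves down a 5th. Continuing: Bb3 → Eb3 → Ab2 → Db2.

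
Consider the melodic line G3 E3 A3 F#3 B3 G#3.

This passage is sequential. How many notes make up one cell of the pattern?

2

There are 6 notes; a 2-note unit gives 3 cells:
G3 E3 | A3 F#3 | B3 G#3
Every group is a transposition up a 2nd of the one before; no shorter unit works.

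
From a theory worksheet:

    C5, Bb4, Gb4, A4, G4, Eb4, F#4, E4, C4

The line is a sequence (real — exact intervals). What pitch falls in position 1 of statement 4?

With 3-note cells, note 1 of each statement runs C5, A4, F#4.
From F#4, down a 3rd gives D#4.

D#4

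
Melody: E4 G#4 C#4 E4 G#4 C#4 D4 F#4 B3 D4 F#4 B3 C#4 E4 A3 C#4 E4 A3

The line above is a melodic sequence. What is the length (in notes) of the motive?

There are 18 notes; a 6-note unit gives 3 cells:
E4 G#4 C#4 E4 G#4 C#4 | D4 F#4 B3 D4 F#4 B3 | C#4 E4 A3 C#4 E4 A3
That's a consistent down a 2nd shift per cell, and no other grouping gives one.

6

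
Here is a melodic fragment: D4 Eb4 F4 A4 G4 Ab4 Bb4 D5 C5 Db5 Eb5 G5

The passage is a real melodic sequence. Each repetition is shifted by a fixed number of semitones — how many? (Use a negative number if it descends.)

5

Unit = 4 notes; the statements start on D4, G4, C5, moving up a 4th each time.
D4 to G4 spans +5 semitones.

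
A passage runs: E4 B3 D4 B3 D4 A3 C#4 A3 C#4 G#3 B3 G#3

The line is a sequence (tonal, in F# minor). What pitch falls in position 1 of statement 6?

G#3

The unit is 4 notes. Position-1 pitches of the 3 shown cells: E4, D4, C#4.
Extending down a 2nd: B3 → A3 → G#3.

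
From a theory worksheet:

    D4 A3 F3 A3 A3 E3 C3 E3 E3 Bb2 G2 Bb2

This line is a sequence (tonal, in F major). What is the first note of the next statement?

With a 4-note motive the entries are D4, A3, E3, each down a 4th from the previous.
One more step down a 4th gives Bb2.

Bb2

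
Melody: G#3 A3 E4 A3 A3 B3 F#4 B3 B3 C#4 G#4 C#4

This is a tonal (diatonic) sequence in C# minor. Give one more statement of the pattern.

C#4 D#4 A4 D#4

With a 4-note motive the entries are G#3, A3, B3, each up a 2nd from the previous.
So cell 4 is C#4 D#4 A4 D#4.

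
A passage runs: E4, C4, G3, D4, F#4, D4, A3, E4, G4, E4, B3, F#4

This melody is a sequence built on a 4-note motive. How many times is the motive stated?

12 notes in groups of 4 gives 12/4 = 3 statements.
Starts: E4, F#4, G4 — each up a 2nd.

3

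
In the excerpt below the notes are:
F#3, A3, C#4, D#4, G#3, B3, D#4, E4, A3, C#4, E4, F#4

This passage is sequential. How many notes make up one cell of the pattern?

Try groups of 4 (3 cells in 12 notes):
F#3 A3 C#4 D#4 | G#3 B3 D#4 E4 | A3 C#4 E4 F#4
That's a consistent up a 2nd shift per cell, and no other grouping gives one.

4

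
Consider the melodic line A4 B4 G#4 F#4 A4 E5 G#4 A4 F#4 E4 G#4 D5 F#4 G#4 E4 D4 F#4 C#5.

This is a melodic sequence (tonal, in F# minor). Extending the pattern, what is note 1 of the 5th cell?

D4

With 6-note cells, note 1 of each statement runs A4, G#4, F#4.
Extending down a 2nd: E4 → D4.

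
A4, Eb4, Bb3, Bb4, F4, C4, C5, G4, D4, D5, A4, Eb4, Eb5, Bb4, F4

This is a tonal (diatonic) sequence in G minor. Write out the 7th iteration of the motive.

G5 D5 A4

The 3-note cells begin on A4, Bb4, C5, D5, Eb5 — each up a 2nd from the last.
Extending up a 2nd: F5 → G5.
So cell 7 is G5 D5 A4.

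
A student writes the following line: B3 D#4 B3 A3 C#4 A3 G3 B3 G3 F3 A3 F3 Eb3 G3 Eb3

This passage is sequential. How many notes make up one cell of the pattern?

There are 15 notes; a 3-note unit gives 5 cells:
B3 D#4 B3 | A3 C#4 A3 | G3 B3 G3 | F3 A3 F3 | Eb3 G3 Eb3
That's a consistent down a 2nd shift per cell, and no other grouping gives one.

3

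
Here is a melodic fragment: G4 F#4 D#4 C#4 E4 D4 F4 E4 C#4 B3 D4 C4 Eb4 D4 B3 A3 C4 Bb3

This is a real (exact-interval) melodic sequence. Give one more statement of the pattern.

Db4 C4 A3 G3 Bb3 Ab3

Taking 6-note groups, the heads are G4, F4, Eb4: the pattern moves down a 2nd.
Statement 4 starts on Db4 and keeps the same exact contour: Db4 C4 A3 G3 Bb3 Ab3.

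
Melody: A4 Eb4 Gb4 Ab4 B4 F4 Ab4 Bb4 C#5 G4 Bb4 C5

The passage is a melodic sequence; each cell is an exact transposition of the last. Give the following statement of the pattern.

Taking 4-note groups, the heads are A4, B4, C#5: the pattern moves up a 2nd.
Statement 4 starts on D#5 and keeps the same exact contour: D#5 A4 C5 D5.

D#5 A4 C5 D5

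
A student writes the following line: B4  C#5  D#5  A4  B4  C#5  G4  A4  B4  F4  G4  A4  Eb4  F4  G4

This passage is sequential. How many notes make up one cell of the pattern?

3

There are 15 notes; a 3-note unit gives 5 cells:
B4 C#5 D#5 | A4 B4 C#5 | G4 A4 B4 | F4 G4 A4 | Eb4 F4 G4
Every group is a transposition down a 2nd of the one before; no shorter unit works.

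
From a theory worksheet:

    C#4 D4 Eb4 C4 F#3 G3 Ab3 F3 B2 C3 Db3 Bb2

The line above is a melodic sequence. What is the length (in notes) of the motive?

4

12 notes total. Splitting into 3 groups of 4:
C#4 D4 Eb4 C4 | F#3 G3 Ab3 F3 | B2 C3 Db3 Bb2
Each cell is the previous one down a 5th — so the unit is 4 notes.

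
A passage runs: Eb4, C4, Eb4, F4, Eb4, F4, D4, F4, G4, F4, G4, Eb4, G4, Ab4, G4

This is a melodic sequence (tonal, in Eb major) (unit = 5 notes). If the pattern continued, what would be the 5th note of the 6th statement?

C5

The unit is 5 notes. Position-5 pitches of the 3 shown cells: Eb4, F4, G4.
Extending up a 2nd: Ab4 → Bb4 → C5.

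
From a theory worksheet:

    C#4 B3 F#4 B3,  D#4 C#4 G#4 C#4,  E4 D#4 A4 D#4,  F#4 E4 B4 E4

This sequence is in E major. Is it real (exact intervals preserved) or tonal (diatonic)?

Every note is diatonic to E major.
Cell 1 has -2 semitones from note 1 to 2, but cell 3 has -1 — the interval quality changes while the contour stays the same, which is the hallmark of a tonal sequence.

tonal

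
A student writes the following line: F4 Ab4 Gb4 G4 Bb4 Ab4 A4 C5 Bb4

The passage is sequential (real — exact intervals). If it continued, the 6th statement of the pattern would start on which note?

The 3-note cells begin on F4, G4, A4 — each up a 2nd from the last.
Extending the heads up a 2nd: B4 → C#5 → D#5.

D#5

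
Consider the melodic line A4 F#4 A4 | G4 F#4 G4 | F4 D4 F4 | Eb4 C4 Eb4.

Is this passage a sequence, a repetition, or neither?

Note 2 of cell 2 is F#4; if this were a sequence it would be E4. No unit length gives a consistent transposition pattern.

neither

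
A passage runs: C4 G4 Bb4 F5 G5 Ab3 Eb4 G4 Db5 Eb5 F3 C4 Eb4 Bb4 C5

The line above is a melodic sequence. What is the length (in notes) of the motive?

There are 15 notes; a 5-note unit gives 3 cells:
C4 G4 Bb4 F5 G5 | Ab3 Eb4 G4 Db5 Eb5 | F3 C4 Eb4 Bb4 C5
Every group is a transposition down a 3rd of the one before; no shorter unit works.

5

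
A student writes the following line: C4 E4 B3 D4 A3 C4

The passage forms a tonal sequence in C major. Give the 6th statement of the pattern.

The 2-note cells begin on C4, B3, A3 — each down a 2nd from the last.
Continuing the starts: G3 → F3 → E3.
From E3 the diatonic shape gives E3 G3.

E3 G3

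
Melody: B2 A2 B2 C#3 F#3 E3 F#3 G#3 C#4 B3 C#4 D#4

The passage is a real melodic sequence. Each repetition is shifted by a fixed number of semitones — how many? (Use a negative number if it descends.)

7

The 4-note cells begin on B2, F#3, C#4 — each up a 5th from the last.
B2 to F#3 spans +7 semitones.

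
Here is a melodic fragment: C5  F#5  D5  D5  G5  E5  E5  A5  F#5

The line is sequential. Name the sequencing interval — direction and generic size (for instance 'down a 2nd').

up a 2nd

The 3-note cells begin on C5, D5, E5 — each up a 2nd from the last.
From C5 to D5: up a 2nd.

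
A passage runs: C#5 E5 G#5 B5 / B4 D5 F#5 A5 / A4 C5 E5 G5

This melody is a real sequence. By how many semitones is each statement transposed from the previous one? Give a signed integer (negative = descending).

-2

Unit = 4 notes; the statements start on C#5, B4, A4, moving down a 2nd each time.
C#5→B4 is 71 − 73 = -2 semitones.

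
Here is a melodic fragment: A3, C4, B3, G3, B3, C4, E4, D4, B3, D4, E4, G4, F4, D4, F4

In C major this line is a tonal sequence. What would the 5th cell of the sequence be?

Taking 5-note groups, the heads are A3, C4, E4: the pattern moves up a 3rd.
Continuing the starts: G4 → B4.
From B4 the diatonic shape gives B4 D5 C5 A4 C5.

B4 D5 C5 A4 C5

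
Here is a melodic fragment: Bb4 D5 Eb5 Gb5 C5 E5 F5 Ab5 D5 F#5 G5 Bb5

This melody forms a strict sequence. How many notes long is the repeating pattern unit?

Try groups of 4 (3 cells in 12 notes):
Bb4 D5 Eb5 Gb5 | C5 E5 F5 Ab5 | D5 F#5 G5 Bb5
Each cell is the previous one up a 2nd — so the unit is 4 notes.

4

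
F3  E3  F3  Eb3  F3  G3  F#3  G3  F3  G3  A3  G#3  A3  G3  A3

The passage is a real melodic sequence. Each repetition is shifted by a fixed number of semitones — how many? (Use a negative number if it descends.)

2

Unit = 5 notes; the statements start on F3, G3, A3, moving up a 2nd each time.
F3→G3 is 55 − 53 = 2 semitones.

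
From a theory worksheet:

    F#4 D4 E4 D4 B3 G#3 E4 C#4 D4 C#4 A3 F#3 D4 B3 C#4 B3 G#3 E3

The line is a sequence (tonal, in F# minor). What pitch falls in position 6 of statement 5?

Grouping in 6s, the 6th note of each cell is G#3, F#3, E3.
Extending down a 2nd: D3 → C#3.

C#3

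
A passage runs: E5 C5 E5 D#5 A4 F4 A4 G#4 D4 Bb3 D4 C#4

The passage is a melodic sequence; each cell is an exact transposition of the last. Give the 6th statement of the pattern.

The 4-note cells begin on E5, A4, D4 — each down a 5th from the last.
Extending down a 5th: G3 → C3 → F2.
From F2 the exact shape gives F2 Db2 F2 E2.

F2 Db2 F2 E2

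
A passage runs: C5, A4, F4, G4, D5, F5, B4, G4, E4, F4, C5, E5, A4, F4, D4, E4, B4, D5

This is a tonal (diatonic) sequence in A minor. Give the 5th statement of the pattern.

With a 6-note motive the entries are C5, B4, A4, each down a 2nd from the previous.
Carrying on: G4 → F4.
From F4 the diatonic shape gives F4 D4 B3 C4 G4 B4.

F4 D4 B3 C4 G4 B4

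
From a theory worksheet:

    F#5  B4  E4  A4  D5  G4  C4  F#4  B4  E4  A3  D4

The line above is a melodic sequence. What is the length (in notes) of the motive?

Try groups of 4 (3 cells in 12 notes):
F#5 B4 E4 A4 | D5 G4 C4 F#4 | B4 E4 A3 D4
Every group is a transposition down a 3rd of the one before; no shorter unit works.

4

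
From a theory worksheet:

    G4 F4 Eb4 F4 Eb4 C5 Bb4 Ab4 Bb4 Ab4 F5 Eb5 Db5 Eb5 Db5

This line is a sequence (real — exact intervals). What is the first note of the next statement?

With a 5-note motive the entries are G4, C5, F5, each up a 4th from the previous.
The next head, up a 4th from F5, is Bb5.

Bb5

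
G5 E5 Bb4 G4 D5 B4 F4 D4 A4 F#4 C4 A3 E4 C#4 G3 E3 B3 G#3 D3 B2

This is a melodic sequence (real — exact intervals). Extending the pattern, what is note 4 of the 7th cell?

C#2

With 4-note cells, note 4 of each statement runs G4, D4, A3, E3, B2.
Each moves down a 4th. Continuing: F#2 → C#2.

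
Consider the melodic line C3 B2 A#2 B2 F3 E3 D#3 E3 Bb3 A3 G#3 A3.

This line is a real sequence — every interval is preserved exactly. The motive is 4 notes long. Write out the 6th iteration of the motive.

With a 4-note motive the entries are C3, F3, Bb3, each up a 4th from the previous.
Extending up a 4th: Eb4 → Ab4 → Db5.
So cell 6 is Db5 C5 B4 C5.

Db5 C5 B4 C5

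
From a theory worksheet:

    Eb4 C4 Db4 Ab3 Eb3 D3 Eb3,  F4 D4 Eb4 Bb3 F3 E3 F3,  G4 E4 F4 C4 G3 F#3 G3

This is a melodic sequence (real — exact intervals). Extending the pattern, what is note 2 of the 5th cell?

Grouping in 7s, the 2nd note of each cell is C4, D4, E4.
Extending up a 2nd: F#4 → G#4.

G#4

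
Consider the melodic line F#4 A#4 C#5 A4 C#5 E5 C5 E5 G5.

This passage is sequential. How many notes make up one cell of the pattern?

3

Try groups of 3 (3 cells in 9 notes):
F#4 A#4 C#5 | A4 C#5 E5 | C5 E5 G5
Each cell is the previous one up a 3rd — so the unit is 3 notes.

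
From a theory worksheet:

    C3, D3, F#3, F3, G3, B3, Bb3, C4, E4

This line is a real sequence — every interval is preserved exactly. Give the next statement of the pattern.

Unit = 3 notes; the statements start on C3, F3, Bb3, moving up a 4th each time.
From Eb4 the exact shape gives Eb4 F4 A4.

Eb4 F4 A4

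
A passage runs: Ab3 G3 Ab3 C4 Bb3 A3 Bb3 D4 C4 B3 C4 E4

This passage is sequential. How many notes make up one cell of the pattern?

There are 12 notes; a 4-note unit gives 3 cells:
Ab3 G3 Ab3 C4 | Bb3 A3 Bb3 D4 | C4 B3 C4 E4
That's a consistent up a 2nd shift per cell, and no other grouping gives one.

4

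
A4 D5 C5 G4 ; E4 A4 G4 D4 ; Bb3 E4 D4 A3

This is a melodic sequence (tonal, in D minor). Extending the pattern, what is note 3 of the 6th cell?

Bb2

Grouping in 4s, the 3rd note of each cell is C5, G4, D4.
Extending down a 4th: A3 → E3 → Bb2.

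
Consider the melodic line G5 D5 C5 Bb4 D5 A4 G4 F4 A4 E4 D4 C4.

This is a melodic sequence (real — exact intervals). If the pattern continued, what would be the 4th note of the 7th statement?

With 4-note cells, note 4 of each statement runs Bb4, F4, C4.
Extending down a 4th: G3 → D3 → A2 → E2.

E2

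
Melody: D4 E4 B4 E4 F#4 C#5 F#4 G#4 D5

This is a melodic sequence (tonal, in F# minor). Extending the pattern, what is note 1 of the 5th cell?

With 3-note cells, note 1 of each statement runs D4, E4, F#4.
Carrying that up a 2nd forward: G#4 → A4.

A4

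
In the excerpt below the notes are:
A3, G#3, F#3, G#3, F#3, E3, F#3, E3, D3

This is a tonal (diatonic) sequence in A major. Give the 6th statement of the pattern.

C#3 B2 A2

The 3-note cells begin on A3, G#3, F#3 — each down a 2nd from the last.
Extending down a 2nd: E3 → D3 → C#3.
From C#3 the diatonic shape gives C#3 B2 A2.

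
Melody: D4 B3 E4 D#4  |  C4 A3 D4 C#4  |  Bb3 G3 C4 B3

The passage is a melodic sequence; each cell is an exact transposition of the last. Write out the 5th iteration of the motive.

The 4-note cells begin on D4, C4, Bb3 — each down a 2nd from the last.
Extending down a 2nd: Ab3 → Gb3.
Statement 5 starts on Gb3 and keeps the same exact contour: Gb3 Eb3 Ab3 G3.

Gb3 Eb3 Ab3 G3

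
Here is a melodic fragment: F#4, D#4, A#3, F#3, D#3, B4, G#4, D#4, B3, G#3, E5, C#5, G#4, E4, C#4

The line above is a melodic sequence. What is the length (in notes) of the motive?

15 notes total. Splitting into 3 groups of 5:
F#4 D#4 A#3 F#3 D#3 | B4 G#4 D#4 B3 G#3 | E5 C#5 G#4 E4 C#4
Every group is a transposition up a 4th of the one before; no shorter unit works.

5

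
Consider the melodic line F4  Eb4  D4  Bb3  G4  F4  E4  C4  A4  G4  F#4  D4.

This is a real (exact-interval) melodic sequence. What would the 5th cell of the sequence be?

Taking 4-note groups, the heads are F4, G4, A4: the pattern moves up a 2nd.
Extending up a 2nd: B4 → C#5.
So cell 5 is C#5 B4 A#4 F#4.

C#5 B4 A#4 F#4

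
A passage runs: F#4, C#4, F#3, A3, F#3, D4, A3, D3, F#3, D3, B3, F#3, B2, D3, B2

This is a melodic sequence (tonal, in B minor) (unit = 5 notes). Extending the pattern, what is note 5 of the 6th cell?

Grouping in 5s, the 5th note of each cell is F#3, D3, B2.
Each moves down a 3rd. Continuing: G2 → E2 → C#2.

C#2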